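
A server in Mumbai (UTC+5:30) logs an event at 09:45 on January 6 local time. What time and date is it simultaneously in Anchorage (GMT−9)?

19:15 on January 5

Anchorage is 14:30 behind Mumbai.
Shift by the zone difference: 09:45 − 14:30 = 19:15 on Jan 5 in Anchorage.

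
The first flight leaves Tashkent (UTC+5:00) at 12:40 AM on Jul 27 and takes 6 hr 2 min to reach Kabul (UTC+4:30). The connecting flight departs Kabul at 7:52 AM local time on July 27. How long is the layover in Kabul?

Convert departure to UTC: 12:40 AM − 5:00 = 7:40 PM UTC on Jul 26.
Add 6 hours 2 minutes flight time → 1:42 AM UTC (Jul 27).
Kabul is UTC+4:30, so local arrival = 1:42 AM + 4:30 = 6:12 AM on Jul 27.
Layover = 7:52 AM − 6:12 AM = 1 hour 40 minutes.

1 hour 40 minutes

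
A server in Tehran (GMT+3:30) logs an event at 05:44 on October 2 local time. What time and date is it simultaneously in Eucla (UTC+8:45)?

Eucla is 5:15 ahead of Tehran.
Shift by the zone difference: 05:44 + 5:15 = 10:59 on Oct 2 in Eucla.

10:59 on October 2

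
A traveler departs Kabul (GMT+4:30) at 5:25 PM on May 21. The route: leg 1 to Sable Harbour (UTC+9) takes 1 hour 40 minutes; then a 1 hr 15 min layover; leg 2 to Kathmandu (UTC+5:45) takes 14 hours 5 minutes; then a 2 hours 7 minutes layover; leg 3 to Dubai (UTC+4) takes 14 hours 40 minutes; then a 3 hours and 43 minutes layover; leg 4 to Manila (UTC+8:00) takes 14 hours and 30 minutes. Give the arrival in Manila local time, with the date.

12:55 AM on May 24

Convert departure to UTC: 5:25 PM − 4:30 = 12:55 PM UTC on May 21.
Add 1 hour and 40 minutes leg 1 → 2:35 PM UTC.
Add 1 hour and 15 minutes layover in Sable Harbour → 3:50 PM UTC.
Add 14 hours and 5 minutes leg 2 → 5:55 AM UTC (May 22).
Add 2 hours and 7 minutes layover in Kathmandu → 8:02 AM UTC.
Add 14 hours and 40 minutes leg 3 → 10:42 PM UTC.
Add 3 hours and 43 minutes layover in Dubai → 2:25 AM UTC (May 23).
Add 14 hours and 30 minutes leg 4 → 4:55 PM UTC.
Manila is UTC+8:00, so local arrival = 4:55 PM + 8:00 = 12:55 AM on May 24.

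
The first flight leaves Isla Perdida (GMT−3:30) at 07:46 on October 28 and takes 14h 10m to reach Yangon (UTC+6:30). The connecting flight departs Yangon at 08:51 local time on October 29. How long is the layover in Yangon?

Convert departure to UTC: 07:46 + 3:30 = 11:16 UTC on Oct 28.
Add 14 hours and 10 minutes flight time → 01:26 UTC (Oct 29).
Yangon is UTC+6:30, so local arrival = 01:26 + 6:30 = 07:56 on Oct 29.
Layover = 08:51 − 07:56 = 55 minutes.

55 minutes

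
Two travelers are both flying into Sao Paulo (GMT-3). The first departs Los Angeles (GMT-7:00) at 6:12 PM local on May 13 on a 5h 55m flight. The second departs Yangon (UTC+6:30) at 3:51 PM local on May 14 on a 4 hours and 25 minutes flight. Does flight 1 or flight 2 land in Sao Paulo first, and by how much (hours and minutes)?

Flight 1 in UTC: 6:12 PM + 7:00 = 1:12 AM on May 14.
+5 hours 55 minutes → arrive 7:07 AM UTC on May 14.
Flight 2 in UTC: 3:51 PM − 6:30 = 9:21 AM on May 14.
+4 hours and 25 minutes → arrive 1:46 PM UTC on May 14.
Flight 1 lands earlier by 6 hours 39 minutes.

the first, by 6 hours 39 minutes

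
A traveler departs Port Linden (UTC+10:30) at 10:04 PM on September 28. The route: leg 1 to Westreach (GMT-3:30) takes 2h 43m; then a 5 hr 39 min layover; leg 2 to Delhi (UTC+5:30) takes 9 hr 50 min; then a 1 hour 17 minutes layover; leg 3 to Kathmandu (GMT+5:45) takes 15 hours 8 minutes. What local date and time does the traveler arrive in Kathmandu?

3:56 AM on September 30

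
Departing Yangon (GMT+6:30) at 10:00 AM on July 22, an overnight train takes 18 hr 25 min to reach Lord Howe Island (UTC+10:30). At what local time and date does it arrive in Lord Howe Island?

8:25 AM on July 23

Convert departure to UTC: 10:00 AM − 6:30 = 3:30 AM UTC on Jul 22.
Add 18 hours 25 minutes travel time → 9:55 PM UTC.
Lord Howe Island is UTC+10:30, so local arrival = 9:55 PM + 10:30 = 8:25 AM on Jul 23.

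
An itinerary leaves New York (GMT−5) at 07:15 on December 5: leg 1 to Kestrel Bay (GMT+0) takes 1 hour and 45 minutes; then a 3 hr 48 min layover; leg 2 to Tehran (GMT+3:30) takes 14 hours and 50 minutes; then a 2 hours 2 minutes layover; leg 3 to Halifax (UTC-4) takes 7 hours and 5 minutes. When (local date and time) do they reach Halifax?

13:45 on December 6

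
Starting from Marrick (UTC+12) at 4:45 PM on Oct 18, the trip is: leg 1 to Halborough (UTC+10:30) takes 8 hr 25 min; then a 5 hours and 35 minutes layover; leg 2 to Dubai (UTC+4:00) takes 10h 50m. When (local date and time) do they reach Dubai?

Convert departure to UTC: 4:45 PM − 12:00 = 4:45 AM UTC on Oct 18.
Add 8 hours and 25 minutes leg 1 → 1:10 PM UTC.
Add 5 hours 35 minutes layover in Halborough → 6:45 PM UTC.
Add 10 hours and 50 minutes leg 2 → 5:35 AM UTC (Oct 19).
Dubai is UTC+4:00, so local arrival = 5:35 AM + 4:00 = 9:35 AM on Oct 19.

9:35 AM on October 19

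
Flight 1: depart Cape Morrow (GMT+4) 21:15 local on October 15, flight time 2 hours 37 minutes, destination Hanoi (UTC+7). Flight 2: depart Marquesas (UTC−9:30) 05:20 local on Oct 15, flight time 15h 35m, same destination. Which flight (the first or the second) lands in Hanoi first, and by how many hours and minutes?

Flight 1 in UTC: 21:15 − 4:00 = 17:15 on Oct 15.
+2 hours 37 minutes → arrive 19:52 UTC on Oct 15.
Flight 2 in UTC: 05:20 + 9:30 = 14:50 on Oct 15.
+15 hours 35 minutes → arrive 06:25 UTC on Oct 16.
Flight 1 lands earlier by 10 hours 33 minutes.

the first, by 10 hours 33 minutes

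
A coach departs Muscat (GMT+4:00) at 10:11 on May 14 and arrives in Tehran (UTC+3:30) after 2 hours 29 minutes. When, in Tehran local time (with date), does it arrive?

Convert departure to UTC: 10:11 − 4:00 = 06:11 UTC on May 14.
Add 2 hours and 29 minutes travel time → 08:40 UTC.
Tehran is UTC+3:30, so local arrival = 08:40 + 3:30 = 12:10 on May 14.

12:10 on May 14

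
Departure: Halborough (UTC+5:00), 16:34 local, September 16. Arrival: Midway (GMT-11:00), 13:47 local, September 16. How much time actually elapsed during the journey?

Departure in UTC: 16:34 − 5:00 = 11:34 on Sep 16.
Arrival in UTC: 13:47 + 11:00 = 00:47 on Sep 17.
Elapsed = 00:47 − 11:34 (+1 day) = 13 hours 13 minutes.

13 hours 13 minutes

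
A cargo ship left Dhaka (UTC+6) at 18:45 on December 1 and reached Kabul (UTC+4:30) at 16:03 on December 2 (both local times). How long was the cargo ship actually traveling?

Kabul is 1:30 behind Dhaka.
Clock-face elapsed time (ignoring zones) is 21 hours 18 minutes.
Actual elapsed = 21 hours 18 minutes + 1:30 = 22 hours 48 minutes.

22 hours 48 minutes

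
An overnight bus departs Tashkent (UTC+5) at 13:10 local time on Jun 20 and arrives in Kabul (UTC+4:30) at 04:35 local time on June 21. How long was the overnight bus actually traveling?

15 hours 55 minutes

Departure in UTC: 13:10 − 5:00 = 08:10 on Jun 20.
Arrival in UTC: 04:35 − 4:30 = 00:05 on Jun 21.
Elapsed = 00:05 − 08:10 (+1 day) = 15 hours 55 minutes.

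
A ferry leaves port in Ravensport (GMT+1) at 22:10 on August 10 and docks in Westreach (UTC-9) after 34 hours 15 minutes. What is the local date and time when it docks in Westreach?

Convert departure to UTC: 22:10 − 1:00 = 21:10 UTC on Aug 10.
Add 34 hours 15 minutes travel time → 07:25 UTC (Aug 12).
Westreach is UTC−9:00, so local arrival = 07:25 − 9:00 = 22:25 on Aug 11.

22:25 on August 11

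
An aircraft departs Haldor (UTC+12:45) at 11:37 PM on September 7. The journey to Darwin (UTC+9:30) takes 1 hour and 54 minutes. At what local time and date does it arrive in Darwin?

10:16 PM on Sep 7

Convert departure to UTC: 11:37 PM − 12:45 = 10:52 AM UTC on Sep 7.
Add 1 hour 54 minutes travel time → 12:46 PM UTC.
Darwin is UTC+9:30, so local arrival = 12:46 PM + 9:30 = 10:16 PM on Sep 7.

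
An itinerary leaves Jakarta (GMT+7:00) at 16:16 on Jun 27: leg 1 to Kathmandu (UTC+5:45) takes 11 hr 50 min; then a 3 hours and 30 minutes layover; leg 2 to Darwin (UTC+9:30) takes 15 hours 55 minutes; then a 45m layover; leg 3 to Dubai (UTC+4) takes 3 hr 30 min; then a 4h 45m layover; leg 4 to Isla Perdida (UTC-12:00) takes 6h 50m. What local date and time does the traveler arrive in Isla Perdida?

20:21 on June 28

Convert departure to UTC: 16:16 − 7:00 = 09:16 UTC on Jun 27.
Add 11 hours and 50 minutes leg 1 → 21:06 UTC.
Add 3 hours 30 minutes layover in Kathmandu → 00:36 UTC (Jun 28).
Add 15 hours 55 minutes leg 2 → 16:31 UTC.
Add 45 minutes layover in Darwin → 17:16 UTC.
Add 3 hours and 30 minutes leg 3 → 20:46 UTC.
Add 4 hours and 45 minutes layover in Dubai → 01:31 UTC (Jun 29).
Add 6 hours 50 minutes leg 4 → 08:21 UTC.
Isla Perdida is UTC−12:00, so local arrival = 08:21 − 12:00 = 20:21 on Jun 28.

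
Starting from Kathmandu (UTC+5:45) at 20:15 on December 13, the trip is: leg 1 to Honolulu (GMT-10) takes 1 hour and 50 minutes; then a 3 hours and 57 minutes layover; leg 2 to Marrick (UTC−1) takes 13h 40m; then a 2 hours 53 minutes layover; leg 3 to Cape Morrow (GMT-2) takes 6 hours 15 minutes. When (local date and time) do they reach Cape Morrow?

17:05 on Dec 14

Convert departure to UTC: 20:15 − 5:45 = 14:30 UTC on Dec 13.
Add 1 hour 50 minutes leg 1 → 16:20 UTC.
Add 3 hours 57 minutes layover in Honolulu → 20:17 UTC.
Add 13 hours and 40 minutes leg 2 → 09:57 UTC (Dec 14).
Add 2 hours and 53 minutes layover in Marrick → 12:50 UTC.
Add 6 hours 15 minutes leg 3 → 19:05 UTC.
Cape Morrow is UTC−2:00, so local arrival = 19:05 − 2:00 = 17:05 on Dec 14.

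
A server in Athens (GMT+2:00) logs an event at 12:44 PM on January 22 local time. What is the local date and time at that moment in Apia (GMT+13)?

In UTC: 12:44 PM − 2:00 = 10:44 AM on Jan 22.
Apia is UTC+13:00: 10:44 AM + 13:00 = 11:44 PM on Jan 22.

11:44 PM on January 22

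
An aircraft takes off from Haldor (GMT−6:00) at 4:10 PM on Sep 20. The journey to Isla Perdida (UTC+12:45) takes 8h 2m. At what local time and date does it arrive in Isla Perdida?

6:57 PM on September 21

Convert departure to UTC: 4:10 PM + 6:00 = 10:10 PM UTC on Sep 20.
Add 8 hours and 2 minutes travel time → 6:12 AM UTC (Sep 21).
Isla Perdida is UTC+12:45, so local arrival = 6:12 AM + 12:45 = 6:57 PM on Sep 21.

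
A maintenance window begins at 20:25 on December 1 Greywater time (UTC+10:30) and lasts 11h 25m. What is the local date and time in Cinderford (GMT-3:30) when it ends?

17:50 on December 1

Convert start to UTC: 20:25 − 10:30 = 09:55 UTC on Dec 1.
Add 11 hours 25 minutes duration → 21:20 UTC.
Cinderford is UTC−3:30, so local end time = 21:20 − 3:30 = 17:50 on Dec 1.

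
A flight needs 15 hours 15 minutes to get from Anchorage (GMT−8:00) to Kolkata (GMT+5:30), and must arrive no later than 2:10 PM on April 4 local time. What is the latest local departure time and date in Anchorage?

9:25 AM on Apr 3

Target arrival in UTC: 2:10 PM − 5:30 = 8:40 AM on Apr 4.
Subtract 15 hours 15 minutes → departure 5:25 PM UTC on Apr 3.
Anchorage is UTC−8:00: 5:25 PM − 8:00 = 9:25 AM on Apr 3.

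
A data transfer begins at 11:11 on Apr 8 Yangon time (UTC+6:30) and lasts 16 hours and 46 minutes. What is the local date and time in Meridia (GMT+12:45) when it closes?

10:12 on Apr 9

Convert start to UTC: 11:11 − 6:30 = 04:41 UTC on Apr 8.
Add 16 hours 46 minutes duration → 21:27 UTC.
Meridia is UTC+12:45, so local end time = 21:27 + 12:45 = 10:12 on Apr 9.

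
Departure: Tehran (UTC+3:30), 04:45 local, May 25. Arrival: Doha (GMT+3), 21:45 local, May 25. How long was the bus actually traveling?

Departure in UTC: 04:45 − 3:30 = 01:15 on May 25.
Arrival in UTC: 21:45 − 3:00 = 18:45 on May 25.
Elapsed = 18:45 − 01:15 = 17 hours 30 minutes.

17 hours 30 minutes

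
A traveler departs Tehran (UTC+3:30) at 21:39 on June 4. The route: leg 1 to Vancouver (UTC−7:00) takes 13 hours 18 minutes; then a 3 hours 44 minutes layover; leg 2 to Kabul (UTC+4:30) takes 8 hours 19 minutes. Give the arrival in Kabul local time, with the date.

00:00 on June 6

Convert departure to UTC: 21:39 − 3:30 = 18:09 UTC on Jun 4.
Add 13 hours 18 minutes leg 1 → 07:27 UTC (Jun 5).
Add 3 hours 44 minutes layover in Vancouver → 11:11 UTC.
Add 8 hours 19 minutes leg 2 → 19:30 UTC.
Kabul is UTC+4:30, so local arrival = 19:30 + 4:30 = 00:00 on Jun 6.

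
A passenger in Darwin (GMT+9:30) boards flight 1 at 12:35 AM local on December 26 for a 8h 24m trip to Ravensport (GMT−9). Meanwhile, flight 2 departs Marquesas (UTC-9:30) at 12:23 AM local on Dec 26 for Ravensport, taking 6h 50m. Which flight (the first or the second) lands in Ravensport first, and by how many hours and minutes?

Flight 1 in UTC: 12:35 AM − 9:30 = 3:05 PM on Dec 25.
+8 hours and 24 minutes → arrive 11:29 PM UTC on Dec 25.
Flight 2 in UTC: 12:23 AM + 9:30 = 9:53 AM on Dec 26.
+6 hours and 50 minutes → arrive 4:43 PM UTC on Dec 26.
Flight 1 lands earlier by 17 hours 14 minutes.

the first, by 17 hours 14 minutes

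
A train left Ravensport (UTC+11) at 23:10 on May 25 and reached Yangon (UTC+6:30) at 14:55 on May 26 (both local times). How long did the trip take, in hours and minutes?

Departure in UTC: 23:10 − 11:00 = 12:10 on May 25.
Arrival in UTC: 14:55 − 6:30 = 08:25 on May 26.
Elapsed = 08:25 − 12:10 (+1 day) = 20 hours 15 minutes.

20 hours 15 minutes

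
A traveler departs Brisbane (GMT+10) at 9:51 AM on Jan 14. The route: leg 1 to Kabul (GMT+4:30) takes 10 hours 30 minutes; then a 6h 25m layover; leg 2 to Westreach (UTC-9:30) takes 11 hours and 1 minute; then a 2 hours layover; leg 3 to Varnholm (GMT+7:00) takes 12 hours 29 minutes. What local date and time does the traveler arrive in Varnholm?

Convert departure to UTC: 9:51 AM − 10:00 = 11:51 PM UTC on Jan 13.
Add 10 hours and 30 minutes leg 1 → 10:21 AM UTC (Jan 14).
Add 6 hours 25 minutes layover in Kabul → 4:46 PM UTC.
Add 11 hours and 1 minute leg 2 → 3:47 AM UTC (Jan 15).
Add 2 hours layover in Westreach → 5:47 AM UTC.
Add 12 hours 29 minutes leg 3 → 6:16 PM UTC.
Varnholm is UTC+7:00, so local arrival = 6:16 PM + 7:00 = 1:16 AM on Jan 16.

1:16 AM on January 16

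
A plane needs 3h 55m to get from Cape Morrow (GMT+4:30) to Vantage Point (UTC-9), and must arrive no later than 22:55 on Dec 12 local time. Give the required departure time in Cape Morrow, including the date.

Target arrival in UTC: 22:55 + 9:00 = 07:55 on Dec 13.
Subtract 3 hours 55 minutes → departure 04:00 UTC on Dec 13.
Cape Morrow is UTC+4:30: 04:00 + 4:30 = 08:30 on Dec 13.

08:30 on December 13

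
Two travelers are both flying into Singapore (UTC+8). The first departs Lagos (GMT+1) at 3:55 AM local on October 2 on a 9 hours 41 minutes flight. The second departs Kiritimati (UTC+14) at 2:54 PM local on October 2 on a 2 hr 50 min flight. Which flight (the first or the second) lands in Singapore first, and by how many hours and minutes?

Flight 1 in UTC: 3:55 AM − 1:00 = 2:55 AM on Oct 2.
+9 hours 41 minutes → arrive 12:36 PM UTC on Oct 2.
Flight 2 in UTC: 2:54 PM − 14:00 = 12:54 AM on Oct 2.
+2 hours 50 minutes → arrive 3:44 AM UTC on Oct 2.
Flight 2 lands earlier by 8 hours 52 minutes.

the second, by 8 hours 52 minutes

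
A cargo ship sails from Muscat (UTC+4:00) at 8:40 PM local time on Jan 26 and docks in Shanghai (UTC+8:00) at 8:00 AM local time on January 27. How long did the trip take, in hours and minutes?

7 hours 20 minutes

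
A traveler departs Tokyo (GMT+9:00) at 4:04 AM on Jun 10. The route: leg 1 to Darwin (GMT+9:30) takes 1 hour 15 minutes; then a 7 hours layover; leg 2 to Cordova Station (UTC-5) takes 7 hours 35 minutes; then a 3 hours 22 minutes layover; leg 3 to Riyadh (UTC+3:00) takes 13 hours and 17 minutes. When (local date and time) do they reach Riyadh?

6:33 AM on Jun 11

Convert departure to UTC: 4:04 AM − 9:00 = 7:04 PM UTC on Jun 9.
Add 1 hour 15 minutes leg 1 → 8:19 PM UTC.
Add 7 hours layover in Darwin → 3:19 AM UTC (Jun 10).
Add 7 hours and 35 minutes leg 2 → 10:54 AM UTC.
Add 3 hours and 22 minutes layover in Cordova Station → 2:16 PM UTC.
Add 13 hours 17 minutes leg 3 → 3:33 AM UTC (Jun 11).
Riyadh is UTC+3:00, so local arrival = 3:33 AM + 3:00 = 6:33 AM on Jun 11.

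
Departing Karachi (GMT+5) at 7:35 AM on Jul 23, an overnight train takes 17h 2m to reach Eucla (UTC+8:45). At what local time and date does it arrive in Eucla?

4:22 AM on Jul 24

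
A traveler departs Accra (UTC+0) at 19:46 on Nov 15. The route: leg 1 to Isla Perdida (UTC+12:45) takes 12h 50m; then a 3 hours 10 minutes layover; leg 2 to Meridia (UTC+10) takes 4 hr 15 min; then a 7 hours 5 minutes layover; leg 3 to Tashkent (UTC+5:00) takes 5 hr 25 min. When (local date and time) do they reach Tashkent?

Accra is at UTC+0, so departure is already 19:46 UTC on Nov 15.
Add 12 hours 50 minutes leg 1 → 08:36 UTC (Nov 16).
Add 3 hours 10 minutes layover in Isla Perdida → 11:46 UTC.
Add 4 hours 15 minutes leg 2 → 16:01 UTC.
Add 7 hours and 5 minutes layover in Meridia → 23:06 UTC.
Add 5 hours 25 minutes leg 3 → 04:31 UTC (Nov 17).
Tashkent is UTC+5:00, so local arrival = 04:31 + 5:00 = 09:31 on Nov 17.

09:31 on November 17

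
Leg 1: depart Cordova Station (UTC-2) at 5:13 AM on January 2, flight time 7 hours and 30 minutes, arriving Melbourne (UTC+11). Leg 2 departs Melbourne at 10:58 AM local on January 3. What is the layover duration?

Convert departure to UTC: 5:13 AM + 2:00 = 7:13 AM UTC on Jan 2.
Add 7 hours 30 minutes flight time → 2:43 PM UTC.
Melbourne is UTC+11:00, so local arrival = 2:43 PM + 11:00 = 1:43 AM on Jan 3.
Layover = 10:58 AM − 1:43 AM = 9 hours 15 minutes.

9 hours 15 minutes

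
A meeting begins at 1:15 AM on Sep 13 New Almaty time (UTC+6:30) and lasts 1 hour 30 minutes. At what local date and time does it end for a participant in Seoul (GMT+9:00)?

5:15 AM on Sep 13

Convert start to UTC: 1:15 AM − 6:30 = 6:45 PM UTC on Sep 12.
Add 1 hour and 30 minutes duration → 8:15 PM UTC.
Seoul is UTC+9:00, so local end time = 8:15 PM + 9:00 = 5:15 AM on Sep 13.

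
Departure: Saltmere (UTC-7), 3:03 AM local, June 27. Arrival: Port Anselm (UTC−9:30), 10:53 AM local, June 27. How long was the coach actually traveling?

Departure in UTC: 3:03 AM + 7:00 = 10:03 AM on Jun 27.
Arrival in UTC: 10:53 AM + 9:30 = 8:23 PM on Jun 27.
Elapsed = 8:23 PM − 10:03 AM = 10 hours 20 minutes.

10 hours 20 minutes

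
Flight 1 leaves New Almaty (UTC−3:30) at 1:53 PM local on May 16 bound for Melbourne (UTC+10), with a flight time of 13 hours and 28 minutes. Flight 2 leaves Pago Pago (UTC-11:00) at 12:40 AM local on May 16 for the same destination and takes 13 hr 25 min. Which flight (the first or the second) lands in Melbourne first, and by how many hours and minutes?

Flight 1 in UTC: 1:53 PM + 3:30 = 5:23 PM on May 16.
+13 hours 28 minutes → arrive 6:51 AM UTC on May 17.
Flight 2 in UTC: 12:40 AM + 11:00 = 11:40 AM on May 16.
+13 hours and 25 minutes → arrive 1:05 AM UTC on May 17.
Flight 2 lands earlier by 5 hours 46 minutes.

the second, by 5 hours 46 minutes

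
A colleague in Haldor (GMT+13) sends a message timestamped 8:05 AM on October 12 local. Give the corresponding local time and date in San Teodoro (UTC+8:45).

San Teodoro is 4:15 behind Haldor.
Shift by the zone difference: 8:05 AM − 4:15 = 3:50 AM on Oct 12 in San Teodoro.

3:50 AM on October 12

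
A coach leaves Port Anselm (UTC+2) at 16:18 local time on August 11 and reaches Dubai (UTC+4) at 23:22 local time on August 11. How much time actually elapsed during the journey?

5 hours 4 minutes

Departure in UTC: 16:18 − 2:00 = 14:18 on Aug 11.
Arrival in UTC: 23:22 − 4:00 = 19:22 on Aug 11.
Elapsed = 19:22 − 14:18 = 5 hours 4 minutes.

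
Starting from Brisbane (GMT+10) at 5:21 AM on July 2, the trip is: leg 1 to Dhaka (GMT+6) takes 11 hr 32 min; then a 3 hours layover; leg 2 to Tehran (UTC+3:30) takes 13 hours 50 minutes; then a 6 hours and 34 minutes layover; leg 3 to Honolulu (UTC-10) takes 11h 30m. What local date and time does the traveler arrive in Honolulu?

Convert departure to UTC: 5:21 AM − 10:00 = 7:21 PM UTC on Jul 1.
Add 11 hours and 32 minutes leg 1 → 6:53 AM UTC (Jul 2).
Add 3 hours layover in Dhaka → 9:53 AM UTC.
Add 13 hours and 50 minutes leg 2 → 11:43 PM UTC.
Add 6 hours and 34 minutes layover in Tehran → 6:17 AM UTC (Jul 3).
Add 11 hours and 30 minutes leg 3 → 5:47 PM UTC.
Honolulu is UTC−10:00, so local arrival = 5:47 PM − 10:00 = 7:47 AM on Jul 3.

7:47 AM on Jul 3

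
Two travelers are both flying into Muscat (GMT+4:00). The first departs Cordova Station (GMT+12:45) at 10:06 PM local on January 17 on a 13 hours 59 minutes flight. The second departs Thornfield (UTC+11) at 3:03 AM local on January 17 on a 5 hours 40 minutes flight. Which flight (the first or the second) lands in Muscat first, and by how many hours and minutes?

the second, by 25 hours 37 minutes

Flight 1 in UTC: 10:06 PM − 12:45 = 9:21 AM on Jan 17.
+13 hours and 59 minutes → arrive 11:20 PM UTC on Jan 17.
Flight 2 in UTC: 3:03 AM − 11:00 = 4:03 PM on Jan 16.
+5 hours 40 minutes → arrive 9:43 PM UTC on Jan 16.
Flight 2 lands earlier by 25 hours 37 minutes.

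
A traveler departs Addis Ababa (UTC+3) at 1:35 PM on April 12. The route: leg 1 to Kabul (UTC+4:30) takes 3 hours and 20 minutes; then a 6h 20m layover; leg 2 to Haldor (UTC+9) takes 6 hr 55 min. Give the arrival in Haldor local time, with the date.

12:10 PM on April 13

Convert departure to UTC: 1:35 PM − 3:00 = 10:35 AM UTC on Apr 12.
Add 3 hours and 20 minutes leg 1 → 1:55 PM UTC.
Add 6 hours 20 minutes layover in Kabul → 8:15 PM UTC.
Add 6 hours and 55 minutes leg 2 → 3:10 AM UTC (Apr 13).
Haldor is UTC+9:00, so local arrival = 3:10 AM + 9:00 = 12:10 PM on Apr 13.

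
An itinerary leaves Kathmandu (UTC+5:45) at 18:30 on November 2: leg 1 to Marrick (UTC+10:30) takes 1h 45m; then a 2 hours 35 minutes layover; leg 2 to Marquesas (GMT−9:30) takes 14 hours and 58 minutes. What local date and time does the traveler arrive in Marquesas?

Convert departure to UTC: 18:30 − 5:45 = 12:45 UTC on Nov 2.
Add 1 hour 45 minutes leg 1 → 14:30 UTC.
Add 2 hours and 35 minutes layover in Marrick → 17:05 UTC.
Add 14 hours and 58 minutes leg 2 → 08:03 UTC (Nov 3).
Marquesas is UTC−9:30, so local arrival = 08:03 − 9:30 = 22:33 on Nov 2.

22:33 on November 2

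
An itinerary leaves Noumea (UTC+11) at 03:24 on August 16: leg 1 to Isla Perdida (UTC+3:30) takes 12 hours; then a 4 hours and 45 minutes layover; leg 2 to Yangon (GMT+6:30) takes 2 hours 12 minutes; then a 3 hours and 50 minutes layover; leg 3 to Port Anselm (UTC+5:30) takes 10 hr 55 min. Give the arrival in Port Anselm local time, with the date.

Convert departure to UTC: 03:24 − 11:00 = 16:24 UTC on Aug 15.
Add 12 hours leg 1 → 04:24 UTC (Aug 16).
Add 4 hours and 45 minutes layover in Isla Perdida → 09:09 UTC.
Add 2 hours 12 minutes leg 2 → 11:21 UTC.
Add 3 hours 50 minutes layover in Yangon → 15:11 UTC.
Add 10 hours 55 minutes leg 3 → 02:06 UTC (Aug 17).
Port Anselm is UTC+5:30, so local arrival = 02:06 + 5:30 = 07:36 on Aug 17.

07:36 on Aug 17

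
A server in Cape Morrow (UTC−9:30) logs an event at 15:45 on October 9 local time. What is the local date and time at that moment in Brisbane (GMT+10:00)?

Brisbane is 19:30 ahead of Cape Morrow.
Shift by the zone difference: 15:45 + 19:30 = 11:15 on Oct 10 in Brisbane.

11:15 on Oct 10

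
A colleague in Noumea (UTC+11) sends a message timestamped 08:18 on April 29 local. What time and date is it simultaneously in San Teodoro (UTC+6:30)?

03:48 on April 29

San Teodoro is 4:30 behind Noumea.
Shift by the zone difference: 08:18 − 4:30 = 03:48 on Apr 29 in San Teodoro.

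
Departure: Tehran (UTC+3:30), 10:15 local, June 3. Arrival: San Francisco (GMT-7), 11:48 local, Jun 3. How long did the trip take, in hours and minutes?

Departure in UTC: 10:15 − 3:30 = 06:45 on Jun 3.
Arrival in UTC: 11:48 + 7:00 = 18:48 on Jun 3.
Elapsed = 18:48 − 06:45 = 12 hours 3 minutes.

12 hours 3 minutes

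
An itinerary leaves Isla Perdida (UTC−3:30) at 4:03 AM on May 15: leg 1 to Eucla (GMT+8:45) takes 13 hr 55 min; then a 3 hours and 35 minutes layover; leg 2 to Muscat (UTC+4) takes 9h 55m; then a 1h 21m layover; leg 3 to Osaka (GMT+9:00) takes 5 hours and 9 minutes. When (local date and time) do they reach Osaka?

2:28 AM on May 17

Convert departure to UTC: 4:03 AM + 3:30 = 7:33 AM UTC on May 15.
Add 13 hours and 55 minutes leg 1 → 9:28 PM UTC.
Add 3 hours 35 minutes layover in Eucla → 1:03 AM UTC (May 16).
Add 9 hours 55 minutes leg 2 → 10:58 AM UTC.
Add 1 hour 21 minutes layover in Muscat → 12:19 PM UTC.
Add 5 hours and 9 minutes leg 3 → 5:28 PM UTC.
Osaka is UTC+9:00, so local arrival = 5:28 PM + 9:00 = 2:28 AM on May 17.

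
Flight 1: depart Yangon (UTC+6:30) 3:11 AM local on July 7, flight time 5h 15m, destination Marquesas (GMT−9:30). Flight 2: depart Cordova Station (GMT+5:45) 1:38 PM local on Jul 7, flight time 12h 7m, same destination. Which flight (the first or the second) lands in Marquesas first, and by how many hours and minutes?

Flight 1 in UTC: 3:11 AM − 6:30 = 8:41 PM on Jul 6.
+5 hours and 15 minutes → arrive 1:56 AM UTC on Jul 7.
Flight 2 in UTC: 1:38 PM − 5:45 = 7:53 AM on Jul 7.
+12 hours and 7 minutes → arrive 8:00 PM UTC on Jul 7.
Flight 1 lands earlier by 18 hours 4 minutes.

the first, by 18 hours 4 minutes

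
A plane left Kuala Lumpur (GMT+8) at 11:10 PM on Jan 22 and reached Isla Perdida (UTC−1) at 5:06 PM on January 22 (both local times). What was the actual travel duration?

2 hours 56 minutes

Departure in UTC: 11:10 PM − 8:00 = 3:10 PM on Jan 22.
Arrival in UTC: 5:06 PM + 1:00 = 6:06 PM on Jan 22.
Elapsed = 6:06 PM − 3:10 PM = 2 hours 56 minutes.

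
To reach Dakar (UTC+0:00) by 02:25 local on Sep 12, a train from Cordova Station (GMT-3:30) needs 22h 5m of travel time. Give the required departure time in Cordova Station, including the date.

Target arrival is already UTC: 02:25 on Sep 12.
Subtract 22 hours and 5 minutes → departure 04:20 UTC on Sep 11.
Cordova Station is UTC−3:30: 04:20 − 3:30 = 00:50 on Sep 11.

00:50 on Sep 11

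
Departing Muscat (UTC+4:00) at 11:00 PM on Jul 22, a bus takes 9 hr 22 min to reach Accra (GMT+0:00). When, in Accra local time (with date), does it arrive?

4:22 AM on Jul 23

Accra is 4:00 behind Muscat.
After 9 hours and 22 minutes it is 8:22 AM (Jul 23) in Muscat.
Shift by the zone difference: 8:22 AM − 4:00 = 4:22 AM on Jul 23 in Accra.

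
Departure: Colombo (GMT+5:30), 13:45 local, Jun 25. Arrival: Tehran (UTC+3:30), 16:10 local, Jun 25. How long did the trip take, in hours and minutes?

Departure in UTC: 13:45 − 5:30 = 08:15 on Jun 25.
Arrival in UTC: 16:10 − 3:30 = 12:40 on Jun 25.
Elapsed = 12:40 − 08:15 = 4 hours 25 minutes.

4 hours 25 minutes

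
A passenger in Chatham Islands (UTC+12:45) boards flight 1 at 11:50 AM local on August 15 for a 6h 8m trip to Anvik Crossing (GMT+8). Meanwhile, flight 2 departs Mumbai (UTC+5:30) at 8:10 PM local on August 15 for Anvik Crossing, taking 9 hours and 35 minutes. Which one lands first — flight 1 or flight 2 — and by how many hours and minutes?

the first, by 19 hours 2 minutes

Flight 1 in UTC: 11:50 AM − 12:45 = 11:05 PM on Aug 14.
+6 hours and 8 minutes → arrive 5:13 AM UTC on Aug 15.
Flight 2 in UTC: 8:10 PM − 5:30 = 2:40 PM on Aug 15.
+9 hours 35 minutes → arrive 12:15 AM UTC on Aug 16.
Flight 1 lands earlier by 19 hours 2 minutes.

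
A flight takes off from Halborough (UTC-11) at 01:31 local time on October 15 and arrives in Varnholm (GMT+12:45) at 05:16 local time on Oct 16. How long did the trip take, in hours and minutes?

Varnholm is 23:45 ahead of Halborough.
Clock-face elapsed time (ignoring zones) is 27 hours 45 minutes.
Actual elapsed = 27 hours 45 minutes − 23:45 = 4 hours.

4 hours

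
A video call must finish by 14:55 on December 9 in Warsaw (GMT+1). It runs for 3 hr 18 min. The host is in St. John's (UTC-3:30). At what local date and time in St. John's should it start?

07:07 on December 9

Target end time in UTC: 14:55 − 1:00 = 13:55 on Dec 9.
Subtract 3 hours 18 minutes → start 10:37 UTC on Dec 9.
St. John's is UTC−3:30: 10:37 − 3:30 = 07:07 on Dec 9.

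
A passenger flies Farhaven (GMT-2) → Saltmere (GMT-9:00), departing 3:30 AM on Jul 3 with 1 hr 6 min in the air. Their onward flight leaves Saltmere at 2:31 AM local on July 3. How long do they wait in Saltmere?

Convert departure to UTC: 3:30 AM + 2:00 = 5:30 AM UTC on Jul 3.
Add 1 hour 6 minutes flight time → 6:36 AM UTC.
Saltmere is UTC−9:00, so local arrival = 6:36 AM − 9:00 = 9:36 PM on Jul 2.
Layover = 2:31 AM − 9:36 PM (+1 day) = 4 hours 55 minutes.

4 hours 55 minutes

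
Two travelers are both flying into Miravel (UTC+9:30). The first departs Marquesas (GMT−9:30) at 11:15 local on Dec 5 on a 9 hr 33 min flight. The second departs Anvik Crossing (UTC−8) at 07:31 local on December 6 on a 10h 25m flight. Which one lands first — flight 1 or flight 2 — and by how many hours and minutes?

Flight 1 in UTC: 11:15 + 9:30 = 20:45 on Dec 5.
+9 hours 33 minutes → arrive 06:18 UTC on Dec 6.
Flight 2 in UTC: 07:31 + 8:00 = 15:31 on Dec 6.
+10 hours 25 minutes → arrive 01:56 UTC on Dec 7.
Flight 1 lands earlier by 19 hours 38 minutes.

the first, by 19 hours 38 minutes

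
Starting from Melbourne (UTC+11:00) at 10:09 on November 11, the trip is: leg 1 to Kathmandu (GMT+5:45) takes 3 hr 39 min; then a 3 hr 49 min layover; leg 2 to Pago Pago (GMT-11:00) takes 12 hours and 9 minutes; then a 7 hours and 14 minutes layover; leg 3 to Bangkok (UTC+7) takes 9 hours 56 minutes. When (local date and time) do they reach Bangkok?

Convert departure to UTC: 10:09 − 11:00 = 23:09 UTC on Nov 10.
Add 3 hours and 39 minutes leg 1 → 02:48 UTC (Nov 11).
Add 3 hours and 49 minutes layover in Kathmandu → 06:37 UTC.
Add 12 hours 9 minutes leg 2 → 18:46 UTC.
Add 7 hours 14 minutes layover in Pago Pago → 02:00 UTC (Nov 12).
Add 9 hours and 56 minutes leg 3 → 11:56 UTC.
Bangkok is UTC+7:00, so local arrival = 11:56 + 7:00 = 18:56 on Nov 12.

18:56 on November 12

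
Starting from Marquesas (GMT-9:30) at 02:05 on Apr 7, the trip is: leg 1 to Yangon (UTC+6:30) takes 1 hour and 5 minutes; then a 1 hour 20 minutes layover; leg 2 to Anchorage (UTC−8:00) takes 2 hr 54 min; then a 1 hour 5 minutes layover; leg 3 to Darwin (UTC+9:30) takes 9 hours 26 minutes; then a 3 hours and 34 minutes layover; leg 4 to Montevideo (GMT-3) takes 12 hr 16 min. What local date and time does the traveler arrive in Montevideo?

16:15 on Apr 8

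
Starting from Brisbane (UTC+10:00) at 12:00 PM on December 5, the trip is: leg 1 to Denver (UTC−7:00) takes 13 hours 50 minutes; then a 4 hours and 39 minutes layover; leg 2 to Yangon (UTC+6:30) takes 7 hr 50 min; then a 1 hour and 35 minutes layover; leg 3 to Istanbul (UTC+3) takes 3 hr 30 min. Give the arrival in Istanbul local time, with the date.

Convert departure to UTC: 12:00 PM − 10:00 = 2:00 AM UTC on Dec 5.
Add 13 hours 50 minutes leg 1 → 3:50 PM UTC.
Add 4 hours 39 minutes layover in Denver → 8:29 PM UTC.
Add 7 hours 50 minutes leg 2 → 4:19 AM UTC (Dec 6).
Add 1 hour 35 minutes layover in Yangon → 5:54 AM UTC.
Add 3 hours and 30 minutes leg 3 → 9:24 AM UTC.
Istanbul is UTC+3:00, so local arrival = 9:24 AM + 3:00 = 12:24 PM on Dec 6.

12:24 PM on Dec 6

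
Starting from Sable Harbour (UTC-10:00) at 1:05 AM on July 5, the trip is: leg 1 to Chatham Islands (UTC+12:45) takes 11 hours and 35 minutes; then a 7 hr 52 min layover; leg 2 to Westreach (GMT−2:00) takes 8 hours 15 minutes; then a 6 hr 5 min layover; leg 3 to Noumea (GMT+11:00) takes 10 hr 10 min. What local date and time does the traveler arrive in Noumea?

6:02 PM on July 7

Convert departure to UTC: 1:05 AM + 10:00 = 11:05 AM UTC on Jul 5.
Add 11 hours 35 minutes leg 1 → 10:40 PM UTC.
Add 7 hours and 52 minutes layover in Chatham Islands → 6:32 AM UTC (Jul 6).
Add 8 hours 15 minutes leg 2 → 2:47 PM UTC.
Add 6 hours 5 minutes layover in Westreach → 8:52 PM UTC.
Add 10 hours 10 minutes leg 3 → 7:02 AM UTC (Jul 7).
Noumea is UTC+11:00, so local arrival = 7:02 AM + 11:00 = 6:02 PM on Jul 7.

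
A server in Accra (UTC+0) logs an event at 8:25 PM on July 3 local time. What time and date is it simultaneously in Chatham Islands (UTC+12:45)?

Accra is UTC+0 so that is 8:25 PM UTC.
Chatham Islands is UTC+12:45: 8:25 PM + 12:45 = 9:10 AM on Jul 4.

9:10 AM on July 4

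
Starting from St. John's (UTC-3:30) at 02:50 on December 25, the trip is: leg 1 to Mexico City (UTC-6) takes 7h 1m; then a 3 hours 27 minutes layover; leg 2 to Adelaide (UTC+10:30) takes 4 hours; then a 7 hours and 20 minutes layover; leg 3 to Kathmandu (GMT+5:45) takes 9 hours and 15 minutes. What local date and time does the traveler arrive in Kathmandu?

Convert departure to UTC: 02:50 + 3:30 = 06:20 UTC on Dec 25.
Add 7 hours 1 minute leg 1 → 13:21 UTC.
Add 3 hours 27 minutes layover in Mexico City → 16:48 UTC.
Add 4 hours leg 2 → 20:48 UTC.
Add 7 hours and 20 minutes layover in Adelaide → 04:08 UTC (Dec 26).
Add 9 hours 15 minutes leg 3 → 13:23 UTC.
Kathmandu is UTC+5:45, so local arrival = 13:23 + 5:45 = 19:08 on Dec 26.

19:08 on Dec 26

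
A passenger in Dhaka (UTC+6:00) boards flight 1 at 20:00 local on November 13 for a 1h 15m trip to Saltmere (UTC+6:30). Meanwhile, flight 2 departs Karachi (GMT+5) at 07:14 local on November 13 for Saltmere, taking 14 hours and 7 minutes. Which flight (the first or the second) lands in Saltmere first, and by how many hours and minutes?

the first, by 1 hour 6 minutes

Flight 1 in UTC: 20:00 − 6:00 = 14:00 on Nov 13.
+1 hour 15 minutes → arrive 15:15 UTC on Nov 13.
Flight 2 in UTC: 07:14 − 5:00 = 02:14 on Nov 13.
+14 hours 7 minutes → arrive 16:21 UTC on Nov 13.
Flight 1 lands earlier by 1 hour 6 minutes.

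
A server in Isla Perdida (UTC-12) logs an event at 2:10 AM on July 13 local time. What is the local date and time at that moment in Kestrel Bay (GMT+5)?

Kestrel Bay is 17:00 ahead of Isla Perdida.
Shift by the zone difference: 2:10 AM + 17:00 = 7:10 PM on Jul 13 in Kestrel Bay.

7:10 PM on Jul 13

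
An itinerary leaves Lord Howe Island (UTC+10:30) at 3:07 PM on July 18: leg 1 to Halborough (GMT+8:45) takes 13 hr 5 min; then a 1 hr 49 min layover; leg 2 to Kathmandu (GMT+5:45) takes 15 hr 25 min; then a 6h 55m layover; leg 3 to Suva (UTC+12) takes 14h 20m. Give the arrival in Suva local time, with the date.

8:11 PM on Jul 20

Convert departure to UTC: 3:07 PM − 10:30 = 4:37 AM UTC on Jul 18.
Add 13 hours and 5 minutes leg 1 → 5:42 PM UTC.
Add 1 hour 49 minutes layover in Halborough → 7:31 PM UTC.
Add 15 hours and 25 minutes leg 2 → 10:56 AM UTC (Jul 19).
Add 6 hours 55 minutes layover in Kathmandu → 5:51 PM UTC.
Add 14 hours 20 minutes leg 3 → 8:11 AM UTC (Jul 20).
Suva is UTC+12:00, so local arrival = 8:11 AM + 12:00 = 8:11 PM on Jul 20.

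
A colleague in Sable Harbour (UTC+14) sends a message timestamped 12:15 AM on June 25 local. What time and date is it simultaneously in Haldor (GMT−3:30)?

In UTC: 12:15 AM − 14:00 = 10:15 AM on Jun 24.
Haldor is UTC−3:30: 10:15 AM − 3:30 = 6:45 AM on Jun 24.

6:45 AM on June 24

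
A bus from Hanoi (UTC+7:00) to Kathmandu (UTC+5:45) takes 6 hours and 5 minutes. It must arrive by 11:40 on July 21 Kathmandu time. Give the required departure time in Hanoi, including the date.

06:50 on July 21

Target arrival in UTC: 11:40 − 5:45 = 05:55 on Jul 21.
Subtract 6 hours 5 minutes → departure 23:50 UTC on Jul 20.
Hanoi is UTC+7:00: 23:50 + 7:00 = 06:50 on Jul 21.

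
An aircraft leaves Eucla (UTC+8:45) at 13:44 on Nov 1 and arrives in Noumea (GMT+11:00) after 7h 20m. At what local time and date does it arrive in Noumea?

Convert departure to UTC: 13:44 − 8:45 = 04:59 UTC on Nov 1.
Add 7 hours 20 minutes travel time → 12:19 UTC.
Noumea is UTC+11:00, so local arrival = 12:19 + 11:00 = 23:19 on Nov 1.

23:19 on Nov 1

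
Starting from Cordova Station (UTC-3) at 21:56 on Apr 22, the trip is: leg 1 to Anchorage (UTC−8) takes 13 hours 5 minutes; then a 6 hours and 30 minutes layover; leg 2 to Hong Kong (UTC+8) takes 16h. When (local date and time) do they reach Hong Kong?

Convert departure to UTC: 21:56 + 3:00 = 00:56 UTC on Apr 23.
Add 13 hours and 5 minutes leg 1 → 14:01 UTC.
Add 6 hours and 30 minutes layover in Anchorage → 20:31 UTC.
Add 16 hours leg 2 → 12:31 UTC (Apr 24).
Hong Kong is UTC+8:00, so local arrival = 12:31 + 8:00 = 20:31 on Apr 24.

20:31 on Apr 24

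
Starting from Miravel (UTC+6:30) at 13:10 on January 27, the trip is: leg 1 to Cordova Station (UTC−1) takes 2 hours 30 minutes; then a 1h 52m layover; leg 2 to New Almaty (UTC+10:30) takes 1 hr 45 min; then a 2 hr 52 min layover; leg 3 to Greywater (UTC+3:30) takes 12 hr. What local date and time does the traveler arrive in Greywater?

07:09 on January 28

Convert departure to UTC: 13:10 − 6:30 = 06:40 UTC on Jan 27.
Add 2 hours 30 minutes leg 1 → 09:10 UTC.
Add 1 hour and 52 minutes layover in Cordova Station → 11:02 UTC.
Add 1 hour and 45 minutes leg 2 → 12:47 UTC.
Add 2 hours 52 minutes layover in New Almaty → 15:39 UTC.
Add 12 hours leg 3 → 03:39 UTC (Jan 28).
Greywater is UTC+3:30, so local arrival = 03:39 + 3:30 = 07:09 on Jan 28.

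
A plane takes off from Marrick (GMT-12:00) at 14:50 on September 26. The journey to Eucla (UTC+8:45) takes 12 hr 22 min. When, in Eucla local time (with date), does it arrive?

23:57 on September 27

Eucla is 20:45 ahead of Marrick.
After 12 hours 22 minutes it is 03:12 (Sep 27) in Marrick.
Shift by the zone difference: 03:12 + 20:45 = 23:57 on Sep 27 in Eucla.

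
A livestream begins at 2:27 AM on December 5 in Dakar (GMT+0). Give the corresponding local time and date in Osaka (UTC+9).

11:27 AM on December 5

Osaka is 9:00 ahead of Dakar.
Shift by the zone difference: 2:27 AM + 9:00 = 11:27 AM on Dec 5 in Osaka.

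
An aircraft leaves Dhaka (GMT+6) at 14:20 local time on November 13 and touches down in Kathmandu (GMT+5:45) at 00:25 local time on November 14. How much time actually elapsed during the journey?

Kathmandu is 0:15 behind Dhaka.
Clock-face elapsed time (ignoring zones) is 10 hours 5 minutes.
Actual elapsed = 10 hours 5 minutes + 0:15 = 10 hours 20 minutes.

10 hours 20 minutes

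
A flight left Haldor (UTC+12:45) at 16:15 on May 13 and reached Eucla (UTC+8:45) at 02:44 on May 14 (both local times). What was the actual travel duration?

14 hours 29 minutes

Eucla is 4:00 behind Haldor.
Clock-face elapsed time (ignoring zones) is 10 hours 29 minutes.
Actual elapsed = 10 hours 29 minutes + 4:00 = 14 hours 29 minutes.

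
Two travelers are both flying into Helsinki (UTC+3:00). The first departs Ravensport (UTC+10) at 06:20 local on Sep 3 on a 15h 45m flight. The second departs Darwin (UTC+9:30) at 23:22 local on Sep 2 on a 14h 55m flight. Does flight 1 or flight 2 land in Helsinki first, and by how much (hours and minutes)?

Flight 1 in UTC: 06:20 − 10:00 = 20:20 on Sep 2.
+15 hours and 45 minutes → arrive 12:05 UTC on Sep 3.
Flight 2 in UTC: 23:22 − 9:30 = 13:52 on Sep 2.
+14 hours and 55 minutes → arrive 04:47 UTC on Sep 3.
Flight 2 lands earlier by 7 hours 18 minutes.

the second, by 7 hours 18 minutes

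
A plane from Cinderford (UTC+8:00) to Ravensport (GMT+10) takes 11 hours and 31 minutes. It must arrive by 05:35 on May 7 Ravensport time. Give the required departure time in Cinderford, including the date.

Target arrival in UTC: 05:35 − 10:00 = 19:35 on May 6.
Subtract 11 hours and 31 minutes → departure 08:04 UTC on May 6.
Cinderford is UTC+8:00: 08:04 + 8:00 = 16:04 on May 6.

16:04 on May 6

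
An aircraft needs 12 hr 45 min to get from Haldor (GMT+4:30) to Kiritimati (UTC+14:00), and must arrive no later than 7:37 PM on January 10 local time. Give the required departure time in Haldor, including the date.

Target arrival in UTC: 7:37 PM − 14:00 = 5:37 AM on Jan 10.
Subtract 12 hours 45 minutes → departure 4:52 PM UTC on Jan 9.
Haldor is UTC+4:30: 4:52 PM + 4:30 = 9:22 PM on Jan 9.

9:22 PM on Jan 9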